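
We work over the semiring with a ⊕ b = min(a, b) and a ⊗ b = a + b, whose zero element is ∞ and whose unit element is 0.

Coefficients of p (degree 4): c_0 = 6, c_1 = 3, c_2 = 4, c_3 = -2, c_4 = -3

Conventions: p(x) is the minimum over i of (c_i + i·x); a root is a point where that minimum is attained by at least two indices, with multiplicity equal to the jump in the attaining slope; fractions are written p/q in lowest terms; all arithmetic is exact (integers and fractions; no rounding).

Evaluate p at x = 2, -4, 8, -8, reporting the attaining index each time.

p(2) = min(6+0·2=6, 3+1·2=5, 4+2·2=8, -2+3·2=4, -3+4·2=5) = 4 (attained by i=3)
p(-4) = min(6+0·(-4)=6, 3+1·(-4)=-1, 4+2·(-4)=-4, -2+3·(-4)=-14, -3+4·(-4)=-19) = -19 (attained by i=4)
p(8) = min(6+0·8=6, 3+1·8=11, 4+2·8=20, -2+3·8=22, -3+4·8=29) = 6 (attained by i=0)
p(-8) = min(6+0·(-8)=6, 3+1·(-8)=-5, 4+2·(-8)=-12, -2+3·(-8)=-26, -3+4·(-8)=-35) = -35 (attained by i=4)
Answer: p(2) = 4; p(-4) = -19; p(8) = 6; p(-8) = -35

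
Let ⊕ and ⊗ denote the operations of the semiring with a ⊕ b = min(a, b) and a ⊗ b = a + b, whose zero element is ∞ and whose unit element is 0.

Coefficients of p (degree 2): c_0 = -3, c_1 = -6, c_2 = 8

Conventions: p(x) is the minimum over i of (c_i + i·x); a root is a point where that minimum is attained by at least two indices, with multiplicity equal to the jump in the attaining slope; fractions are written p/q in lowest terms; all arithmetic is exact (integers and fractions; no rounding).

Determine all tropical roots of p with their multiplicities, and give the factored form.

hull edge (i=0, c=-3) to (i=1, c=-6): slope -3, span 1
hull edge (i=1, c=-6) to (i=2, c=8): slope 14, span 1
Factored form: p(x) = 8 ⊗ (x ⊕ (-14)) ⊗ (x ⊕ 3)
Answer: roots = -14 (mult 1), 3 (mult 1)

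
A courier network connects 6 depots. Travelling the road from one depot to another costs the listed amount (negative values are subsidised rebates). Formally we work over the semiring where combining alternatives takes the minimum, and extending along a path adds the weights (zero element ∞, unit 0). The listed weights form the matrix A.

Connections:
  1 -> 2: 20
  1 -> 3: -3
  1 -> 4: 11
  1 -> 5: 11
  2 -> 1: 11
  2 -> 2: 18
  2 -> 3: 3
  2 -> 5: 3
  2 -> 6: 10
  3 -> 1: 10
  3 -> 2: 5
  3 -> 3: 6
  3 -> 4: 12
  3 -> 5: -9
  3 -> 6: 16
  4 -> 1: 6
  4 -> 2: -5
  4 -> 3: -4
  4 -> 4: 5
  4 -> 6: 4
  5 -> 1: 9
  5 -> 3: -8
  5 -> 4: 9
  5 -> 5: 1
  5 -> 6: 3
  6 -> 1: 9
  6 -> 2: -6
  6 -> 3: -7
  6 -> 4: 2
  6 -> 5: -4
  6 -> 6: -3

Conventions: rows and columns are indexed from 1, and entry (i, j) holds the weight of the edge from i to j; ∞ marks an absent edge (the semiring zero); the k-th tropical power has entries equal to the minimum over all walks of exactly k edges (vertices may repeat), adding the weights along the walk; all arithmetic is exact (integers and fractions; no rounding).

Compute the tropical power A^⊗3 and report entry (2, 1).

A^⊗2:
  [7, 2, 3, 9, -12, 13]
  [12, 4, -5, 12, -6, 6]
  [0, 7, -17, 0, -8, -6]
  [6, -2, -3, 6, -13, 1]
  [2, -3, -7, 4, -17, 0]
  [3, -9, -12, -1, -16, -6]
A^⊗3:
  [-3, 4, -20, -3, -11, -9]
  [3, 0, -14, 3, -14, -3]
  [-7, -12, -16, -5, -26, -9]
  [-4, -5, -21, -4, -12, -10]
  [-8, -6, -25, -8, -16, -14]
  [-7, -12, -24, -7, -21, -13]
Key observation: the optimum is the walk 2->3->5->1, with weight 3 + (-9) + 9 = 3.
Optimal value attained by: walk 2->3->5->1.
Answer: (A^⊗3)[2][1] = 3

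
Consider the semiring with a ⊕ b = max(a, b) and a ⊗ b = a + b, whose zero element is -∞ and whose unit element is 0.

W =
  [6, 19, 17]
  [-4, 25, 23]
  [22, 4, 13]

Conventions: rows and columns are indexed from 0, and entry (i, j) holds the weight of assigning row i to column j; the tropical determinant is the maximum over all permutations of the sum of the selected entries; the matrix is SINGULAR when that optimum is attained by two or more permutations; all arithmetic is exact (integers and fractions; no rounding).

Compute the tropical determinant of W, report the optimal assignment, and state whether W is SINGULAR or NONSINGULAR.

σ = (0, 1, 2): 6 + 25 + 13 = 44
σ = (0, 2, 1): 6 + 23 + 4 = 33
σ = (1, 0, 2): 19 + (-4) + 13 = 28
σ = (1, 2, 0): 19 + 23 + 22 = 64
σ = (2, 0, 1): 17 + (-4) + 4 = 17
σ = (2, 1, 0): 17 + 25 + 22 = 64
Optimal value attained by: σ = (1, 2, 0).
Answer: det⊕(W) = 64; verdict: SINGULAR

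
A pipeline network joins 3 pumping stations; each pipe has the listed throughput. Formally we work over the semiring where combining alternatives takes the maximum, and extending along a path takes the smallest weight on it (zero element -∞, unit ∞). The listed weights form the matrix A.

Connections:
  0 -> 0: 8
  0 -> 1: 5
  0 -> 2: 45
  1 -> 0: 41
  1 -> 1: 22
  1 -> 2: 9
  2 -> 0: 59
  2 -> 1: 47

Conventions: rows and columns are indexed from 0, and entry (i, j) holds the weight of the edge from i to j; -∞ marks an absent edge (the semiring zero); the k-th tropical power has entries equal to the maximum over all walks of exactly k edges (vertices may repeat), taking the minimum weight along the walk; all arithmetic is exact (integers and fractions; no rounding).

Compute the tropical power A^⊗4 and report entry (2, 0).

A^⊗2:
  [45, 45, 8]
  [22, 22, 41]
  [41, 22, 45]
A^⊗3:
  [41, 22, 45]
  [41, 41, 22]
  [45, 45, 41]
A^⊗4:
  [45, 45, 41]
  [41, 22, 41]
  [41, 41, 45]
Key observation: the optimum is the walk 2->0->2->1->0, with weight 59 min 45 min 47 min 41 = 41.
Optimal value attained by: walk 2->0->2->1->0.
Answer: (A^⊗4)[2][0] = 41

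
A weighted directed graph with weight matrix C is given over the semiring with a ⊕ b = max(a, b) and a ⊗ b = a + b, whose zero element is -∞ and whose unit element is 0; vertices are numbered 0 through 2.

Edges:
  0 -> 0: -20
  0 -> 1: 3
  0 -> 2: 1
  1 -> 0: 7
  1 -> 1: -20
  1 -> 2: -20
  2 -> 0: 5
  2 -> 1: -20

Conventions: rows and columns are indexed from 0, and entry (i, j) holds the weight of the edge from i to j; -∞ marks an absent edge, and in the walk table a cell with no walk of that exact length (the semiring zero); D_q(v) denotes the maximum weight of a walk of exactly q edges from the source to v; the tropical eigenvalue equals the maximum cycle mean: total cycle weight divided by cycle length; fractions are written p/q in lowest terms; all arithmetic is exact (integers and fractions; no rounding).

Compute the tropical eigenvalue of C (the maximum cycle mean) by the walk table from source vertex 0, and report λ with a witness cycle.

q=0: [0, -∞, -∞]
q=1: [-20, 3, 1]
q=2: [10, -17, -17]
q=3: [-10, 13, 11]
Optimal cycle mean attained by: cycle 0->1->0, total 3 + 7, length 2.
Answer: λ = 5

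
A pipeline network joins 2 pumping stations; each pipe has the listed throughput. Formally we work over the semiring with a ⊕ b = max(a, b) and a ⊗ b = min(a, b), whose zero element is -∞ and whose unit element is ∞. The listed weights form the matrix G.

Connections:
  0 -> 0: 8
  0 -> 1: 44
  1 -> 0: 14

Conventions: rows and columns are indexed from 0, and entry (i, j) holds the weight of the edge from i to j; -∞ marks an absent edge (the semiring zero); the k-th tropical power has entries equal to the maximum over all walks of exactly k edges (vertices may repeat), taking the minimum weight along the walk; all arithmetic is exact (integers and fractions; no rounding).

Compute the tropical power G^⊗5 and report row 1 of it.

G^⊗2:
  [14, 8]
  [8, 14]
G^⊗3:
  [8, 14]
  [14, 8]
G^⊗4:
  [14, 8]
  [8, 14]
G^⊗5:
  [8, 14]
  [14, 8]
Answer: row 1 of G^⊗5 = [14, 8]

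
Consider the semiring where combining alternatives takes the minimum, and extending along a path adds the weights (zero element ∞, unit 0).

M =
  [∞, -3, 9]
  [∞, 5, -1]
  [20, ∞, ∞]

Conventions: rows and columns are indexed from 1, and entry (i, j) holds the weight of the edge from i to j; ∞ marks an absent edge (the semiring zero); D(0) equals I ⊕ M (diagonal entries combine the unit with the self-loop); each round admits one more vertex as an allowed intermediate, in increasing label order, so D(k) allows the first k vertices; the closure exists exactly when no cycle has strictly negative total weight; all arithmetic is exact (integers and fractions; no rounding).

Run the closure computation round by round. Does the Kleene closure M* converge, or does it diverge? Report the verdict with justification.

D(0):
  [0, -3, 9]
  [∞, 0, -1]
  [20, ∞, 0]
D(1):
  [0, -3, 9]
  [∞, 0, -1]
  [20, 17, 0]
D(2):
  [0, -3, -4]
  [∞, 0, -1]
  [20, 17, 0]
D(3):
  [0, -3, -4]
  [19, 0, -1]
  [20, 17, 0]
Key observation: every diagonal entry stays at the unit through all rounds, so no improving cycle exists.
Answer: CONVERGES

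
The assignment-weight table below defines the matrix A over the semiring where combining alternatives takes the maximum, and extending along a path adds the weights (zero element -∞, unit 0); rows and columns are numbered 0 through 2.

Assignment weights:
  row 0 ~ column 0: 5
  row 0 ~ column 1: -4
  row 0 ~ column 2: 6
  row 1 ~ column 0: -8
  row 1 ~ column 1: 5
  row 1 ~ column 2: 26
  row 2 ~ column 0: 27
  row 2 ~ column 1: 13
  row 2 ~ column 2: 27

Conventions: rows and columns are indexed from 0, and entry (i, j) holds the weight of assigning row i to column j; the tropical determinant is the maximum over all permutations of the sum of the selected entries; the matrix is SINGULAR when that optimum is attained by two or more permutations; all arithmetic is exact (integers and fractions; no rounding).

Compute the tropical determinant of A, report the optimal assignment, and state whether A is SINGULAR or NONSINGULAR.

σ = (0, 1, 2): 5 + 5 + 27 = 37
σ = (0, 2, 1): 5 + 26 + 13 = 44
σ = (1, 0, 2): (-4) + (-8) + 27 = 15
σ = (1, 2, 0): (-4) + 26 + 27 = 49
σ = (2, 0, 1): 6 + (-8) + 13 = 11
σ = (2, 1, 0): 6 + 5 + 27 = 38
Optimal value attained by: σ = (1, 2, 0).
Answer: det⊕(A) = 49; verdict: NONSINGULAR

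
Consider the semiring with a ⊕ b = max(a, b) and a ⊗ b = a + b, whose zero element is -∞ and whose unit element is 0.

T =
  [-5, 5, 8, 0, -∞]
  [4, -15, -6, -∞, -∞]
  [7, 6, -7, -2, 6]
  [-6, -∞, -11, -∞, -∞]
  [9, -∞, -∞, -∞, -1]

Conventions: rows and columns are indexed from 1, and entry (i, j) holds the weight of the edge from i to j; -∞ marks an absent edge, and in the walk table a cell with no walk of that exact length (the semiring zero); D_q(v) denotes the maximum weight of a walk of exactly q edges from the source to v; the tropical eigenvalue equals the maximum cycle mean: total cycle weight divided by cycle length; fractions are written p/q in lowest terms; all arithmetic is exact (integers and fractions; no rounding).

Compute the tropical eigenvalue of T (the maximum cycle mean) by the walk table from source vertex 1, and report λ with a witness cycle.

q=0: [0, -∞, -∞, -∞, -∞]
q=1: [-5, 5, 8, 0, -∞]
q=2: [15, 14, 3, 6, 14]
q=3: [23, 20, 23, 15, 13]
q=4: [30, 29, 31, 23, 29]
q=5: [38, 37, 38, 30, 37]
Optimal cycle mean attained by: cycle 1->3->5->1, total 8 + 6 + 9, length 3.
Answer: λ = 23/3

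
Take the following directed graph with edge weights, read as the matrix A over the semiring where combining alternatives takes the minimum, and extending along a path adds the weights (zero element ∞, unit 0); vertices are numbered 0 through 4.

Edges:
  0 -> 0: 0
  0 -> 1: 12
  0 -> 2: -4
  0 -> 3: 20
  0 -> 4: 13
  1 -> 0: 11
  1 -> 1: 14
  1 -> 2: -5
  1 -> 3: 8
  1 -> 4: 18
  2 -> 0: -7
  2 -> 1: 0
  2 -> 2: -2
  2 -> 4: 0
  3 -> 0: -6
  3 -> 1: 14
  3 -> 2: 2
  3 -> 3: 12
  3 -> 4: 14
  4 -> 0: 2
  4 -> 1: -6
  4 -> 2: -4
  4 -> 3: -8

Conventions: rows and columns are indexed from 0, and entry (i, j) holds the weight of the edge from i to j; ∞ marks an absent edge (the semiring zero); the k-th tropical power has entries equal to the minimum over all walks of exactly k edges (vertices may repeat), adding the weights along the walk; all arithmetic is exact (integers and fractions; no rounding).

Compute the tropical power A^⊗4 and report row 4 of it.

A^⊗2:
  [-11, -4, -6, 5, -4]
  [-12, -5, -7, 10, -5]
  [-9, -6, -11, -8, -2]
  [-6, 2, -10, 6, 2]
  [-14, -4, -11, 2, -4]
A^⊗3:
  [-13, -10, -15, -12, -6]
  [-14, -11, -16, -13, -7]
  [-18, -11, -13, -10, -11]
  [-17, -10, -12, -6, -10]
  [-18, -11, -18, -12, -11]
A^⊗4:
  [-22, -15, -17, -14, -15]
  [-23, -16, -18, -15, -16]
  [-20, -17, -22, -19, -13]
  [-19, -16, -21, -18, -12]
  [-25, -18, -22, -19, -18]
Answer: row 4 of A^⊗4 = [-25, -18, -22, -19, -18]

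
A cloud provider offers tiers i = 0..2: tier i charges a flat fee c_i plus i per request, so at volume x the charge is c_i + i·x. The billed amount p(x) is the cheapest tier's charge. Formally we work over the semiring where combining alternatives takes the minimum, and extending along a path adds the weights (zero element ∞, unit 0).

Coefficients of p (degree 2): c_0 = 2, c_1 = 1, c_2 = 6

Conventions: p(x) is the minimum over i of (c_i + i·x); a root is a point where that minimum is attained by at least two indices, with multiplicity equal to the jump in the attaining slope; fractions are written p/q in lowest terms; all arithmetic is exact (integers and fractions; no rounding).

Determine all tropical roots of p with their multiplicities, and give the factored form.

hull edge (i=0, c=2) to (i=1, c=1): slope -1, span 1
hull edge (i=1, c=1) to (i=2, c=6): slope 5, span 1
Factored form: p(x) = 6 ⊗ (x ⊕ (-5)) ⊗ (x ⊕ 1)
Answer: roots = -5 (mult 1), 1 (mult 1)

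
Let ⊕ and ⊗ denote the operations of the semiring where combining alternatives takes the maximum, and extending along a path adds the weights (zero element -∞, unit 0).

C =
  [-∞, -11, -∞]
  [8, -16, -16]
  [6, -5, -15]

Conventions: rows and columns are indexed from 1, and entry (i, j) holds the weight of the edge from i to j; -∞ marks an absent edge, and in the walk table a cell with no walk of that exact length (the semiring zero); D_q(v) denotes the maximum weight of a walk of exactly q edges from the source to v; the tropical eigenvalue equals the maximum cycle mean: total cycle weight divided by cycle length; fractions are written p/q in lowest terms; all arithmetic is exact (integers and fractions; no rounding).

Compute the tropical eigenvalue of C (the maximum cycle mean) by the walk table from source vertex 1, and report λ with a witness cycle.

q=0: [0, -∞, -∞]
q=1: [-∞, -11, -∞]
q=2: [-3, -27, -27]
q=3: [-19, -14, -42]
Optimal cycle mean attained by: cycle 1->2->1, total (-11) + 8, length 2.
Answer: λ = -3/2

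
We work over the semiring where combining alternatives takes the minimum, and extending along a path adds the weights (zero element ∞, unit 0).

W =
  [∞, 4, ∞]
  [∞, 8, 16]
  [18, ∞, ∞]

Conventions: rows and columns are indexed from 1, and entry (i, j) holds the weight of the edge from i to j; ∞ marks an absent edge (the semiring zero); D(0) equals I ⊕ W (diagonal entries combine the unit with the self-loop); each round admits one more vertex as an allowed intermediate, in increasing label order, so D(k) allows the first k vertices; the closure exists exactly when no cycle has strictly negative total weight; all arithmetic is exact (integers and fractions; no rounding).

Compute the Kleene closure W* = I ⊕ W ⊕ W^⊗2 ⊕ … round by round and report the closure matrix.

D(0):
  [0, 4, ∞]
  [∞, 0, 16]
  [18, ∞, 0]
D(1):
  [0, 4, ∞]
  [∞, 0, 16]
  [18, 22, 0]
D(2):
  [0, 4, 20]
  [∞, 0, 16]
  [18, 22, 0]
D(3):
  [0, 4, 20]
  [34, 0, 16]
  [18, 22, 0]
Answer: W* = [[0, 4, 20], [34, 0, 16], [18, 22, 0]]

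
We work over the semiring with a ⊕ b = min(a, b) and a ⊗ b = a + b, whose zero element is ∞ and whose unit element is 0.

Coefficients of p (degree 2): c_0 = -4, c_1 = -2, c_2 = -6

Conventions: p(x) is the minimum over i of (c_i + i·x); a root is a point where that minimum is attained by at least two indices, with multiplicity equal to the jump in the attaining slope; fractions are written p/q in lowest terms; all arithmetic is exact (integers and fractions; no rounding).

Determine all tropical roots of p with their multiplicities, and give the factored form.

hull edge (i=0, c=-4) to (i=2, c=-6): slope -1, span 2
Factored form: p(x) = -6 ⊗ (x ⊕ 1) ⊗ (x ⊕ 1)
Answer: roots = 1 (mult 2)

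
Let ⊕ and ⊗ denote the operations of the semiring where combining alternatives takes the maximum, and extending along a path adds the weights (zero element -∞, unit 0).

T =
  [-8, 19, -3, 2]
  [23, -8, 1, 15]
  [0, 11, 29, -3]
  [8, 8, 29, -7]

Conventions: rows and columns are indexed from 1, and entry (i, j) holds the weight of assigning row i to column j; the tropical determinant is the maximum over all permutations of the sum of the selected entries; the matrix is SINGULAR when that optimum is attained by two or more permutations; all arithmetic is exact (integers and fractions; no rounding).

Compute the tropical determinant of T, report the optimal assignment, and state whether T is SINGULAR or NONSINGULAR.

σ = (1, 2, 3, 4): (-8) + (-8) + 29 + (-7) = 6
σ = (1, 2, 4, 3): (-8) + (-8) + (-3) + 29 = 10
σ = (1, 3, 2, 4): (-8) + 1 + 11 + (-7) = -3
σ = (1, 3, 4, 2): (-8) + 1 + (-3) + 8 = -2
σ = (1, 4, 2, 3): (-8) + 15 + 11 + 29 = 47
σ = (1, 4, 3, 2): (-8) + 15 + 29 + 8 = 44
σ = (2, 1, 3, 4): 19 + 23 + 29 + (-7) = 64
σ = (2, 1, 4, 3): 19 + 23 + (-3) + 29 = 68
σ = (2, 3, 1, 4): 19 + 1 + 0 + (-7) = 13
σ = (2, 3, 4, 1): 19 + 1 + (-3) + 8 = 25
σ = (2, 4, 1, 3): 19 + 15 + 0 + 29 = 63
σ = (2, 4, 3, 1): 19 + 15 + 29 + 8 = 71
σ = (3, 1, 2, 4): (-3) + 23 + 11 + (-7) = 24
σ = (3, 1, 4, 2): (-3) + 23 + (-3) + 8 = 25
σ = (3, 2, 1, 4): (-3) + (-8) + 0 + (-7) = -18
σ = (3, 2, 4, 1): (-3) + (-8) + (-3) + 8 = -6
σ = (3, 4, 1, 2): (-3) + 15 + 0 + 8 = 20
σ = (3, 4, 2, 1): (-3) + 15 + 11 + 8 = 31
σ = (4, 1, 2, 3): 2 + 23 + 11 + 29 = 65
σ = (4, 1, 3, 2): 2 + 23 + 29 + 8 = 62
σ = (4, 2, 1, 3): 2 + (-8) + 0 + 29 = 23
σ = (4, 2, 3, 1): 2 + (-8) + 29 + 8 = 31
σ = (4, 3, 1, 2): 2 + 1 + 0 + 8 = 11
σ = (4, 3, 2, 1): 2 + 1 + 11 + 8 = 22
Optimal value attained by: σ = (2, 4, 3, 1).
Answer: det⊕(T) = 71; verdict: NONSINGULAR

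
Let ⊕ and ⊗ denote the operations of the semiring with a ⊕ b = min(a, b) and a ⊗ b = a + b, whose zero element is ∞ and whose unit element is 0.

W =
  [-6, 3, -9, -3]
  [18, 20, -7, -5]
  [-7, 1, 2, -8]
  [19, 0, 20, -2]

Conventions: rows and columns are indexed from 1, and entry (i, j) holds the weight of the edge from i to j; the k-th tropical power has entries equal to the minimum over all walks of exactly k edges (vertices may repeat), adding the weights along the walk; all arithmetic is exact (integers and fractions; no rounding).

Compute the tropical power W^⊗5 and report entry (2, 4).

W^⊗2:
  [-16, -8, -15, -17]
  [-14, -6, -5, -15]
  [-13, -8, -16, -10]
  [13, -2, -7, -5]
W^⊗3:
  [-22, -17, -25, -23]
  [-20, -15, -23, -17]
  [-23, -15, -22, -24]
  [-14, -6, -9, -15]
W^⊗4:
  [-32, -24, -31, -33]
  [-30, -22, -29, -31]
  [-29, -24, -32, -30]
  [-20, -15, -23, -17]
W^⊗5:
  [-38, -33, -41, -39]
  [-36, -31, -39, -37]
  [-39, -31, -38, -40]
  [-30, -22, -29, -31]
Key observation: the optimum is the walk 2->3->1->1->3->4, with weight (-7) + (-7) + (-6) + (-9) + (-8) = -37.
Optimal value attained by: walk 2->3->1->1->3->4.
Answer: (W^⊗5)[2][4] = -37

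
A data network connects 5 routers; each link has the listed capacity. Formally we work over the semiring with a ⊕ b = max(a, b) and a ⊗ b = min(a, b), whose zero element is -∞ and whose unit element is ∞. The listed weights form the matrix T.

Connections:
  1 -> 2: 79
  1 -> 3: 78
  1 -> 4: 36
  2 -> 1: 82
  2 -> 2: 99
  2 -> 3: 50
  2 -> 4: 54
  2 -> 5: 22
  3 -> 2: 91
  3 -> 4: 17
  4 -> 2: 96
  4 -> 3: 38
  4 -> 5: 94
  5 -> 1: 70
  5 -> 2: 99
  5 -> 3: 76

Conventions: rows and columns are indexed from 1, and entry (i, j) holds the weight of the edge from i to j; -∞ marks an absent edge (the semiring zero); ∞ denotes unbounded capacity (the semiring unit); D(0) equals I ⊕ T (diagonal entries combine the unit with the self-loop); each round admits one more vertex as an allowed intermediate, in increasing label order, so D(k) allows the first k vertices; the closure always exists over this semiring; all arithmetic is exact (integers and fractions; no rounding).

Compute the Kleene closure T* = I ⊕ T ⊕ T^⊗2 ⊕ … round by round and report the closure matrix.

D(0):
  [∞, 79, 78, 36, -∞]
  [82, ∞, 50, 54, 22]
  [-∞, 91, ∞, 17, -∞]
  [-∞, 96, 38, ∞, 94]
  [70, 99, 76, -∞, ∞]
D(1):
  [∞, 79, 78, 36, -∞]
  [82, ∞, 78, 54, 22]
  [-∞, 91, ∞, 17, -∞]
  [-∞, 96, 38, ∞, 94]
  [70, 99, 76, 36, ∞]
D(2):
  [∞, 79, 78, 54, 22]
  [82, ∞, 78, 54, 22]
  [82, 91, ∞, 54, 22]
  [82, 96, 78, ∞, 94]
  [82, 99, 78, 54, ∞]
D(3):
  [∞, 79, 78, 54, 22]
  [82, ∞, 78, 54, 22]
  [82, 91, ∞, 54, 22]
  [82, 96, 78, ∞, 94]
  [82, 99, 78, 54, ∞]
D(4):
  [∞, 79, 78, 54, 54]
  [82, ∞, 78, 54, 54]
  [82, 91, ∞, 54, 54]
  [82, 96, 78, ∞, 94]
  [82, 99, 78, 54, ∞]
D(5):
  [∞, 79, 78, 54, 54]
  [82, ∞, 78, 54, 54]
  [82, 91, ∞, 54, 54]
  [82, 96, 78, ∞, 94]
  [82, 99, 78, 54, ∞]
Answer: T* = [[∞, 79, 78, 54, 54], [82, ∞, 78, 54, 54], [82, 91, ∞, 54, 54], [82, 96, 78, ∞, 94], [82, 99, 78, 54, ∞]]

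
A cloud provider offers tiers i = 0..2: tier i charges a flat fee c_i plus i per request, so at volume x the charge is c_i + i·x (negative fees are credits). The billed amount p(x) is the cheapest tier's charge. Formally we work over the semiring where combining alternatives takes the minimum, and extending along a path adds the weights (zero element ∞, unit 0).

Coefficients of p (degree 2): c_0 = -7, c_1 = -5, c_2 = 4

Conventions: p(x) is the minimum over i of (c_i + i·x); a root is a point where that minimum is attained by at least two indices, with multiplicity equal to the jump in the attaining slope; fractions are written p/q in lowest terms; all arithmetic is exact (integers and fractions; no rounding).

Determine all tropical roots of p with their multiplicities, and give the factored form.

hull edge (i=0, c=-7) to (i=1, c=-5): slope 2, span 1
hull edge (i=1, c=-5) to (i=2, c=4): slope 9, span 1
Factored form: p(x) = 4 ⊗ (x ⊕ (-9)) ⊗ (x ⊕ (-2))
Answer: roots = -9 (mult 1), -2 (mult 1)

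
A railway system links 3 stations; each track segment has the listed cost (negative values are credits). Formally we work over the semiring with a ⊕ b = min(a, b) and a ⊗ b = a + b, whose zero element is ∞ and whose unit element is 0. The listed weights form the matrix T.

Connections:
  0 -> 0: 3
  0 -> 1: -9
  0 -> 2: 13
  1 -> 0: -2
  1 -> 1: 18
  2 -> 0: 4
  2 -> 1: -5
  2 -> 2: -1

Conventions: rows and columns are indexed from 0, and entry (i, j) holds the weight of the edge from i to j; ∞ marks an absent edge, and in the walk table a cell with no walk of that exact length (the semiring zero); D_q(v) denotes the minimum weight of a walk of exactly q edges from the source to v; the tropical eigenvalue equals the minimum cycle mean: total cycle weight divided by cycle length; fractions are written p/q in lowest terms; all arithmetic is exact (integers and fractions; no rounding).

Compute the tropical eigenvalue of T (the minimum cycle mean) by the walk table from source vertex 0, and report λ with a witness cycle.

q=0: [0, ∞, ∞]
q=1: [3, -9, 13]
q=2: [-11, -6, 12]
q=3: [-8, -20, 2]
Optimal cycle mean attained by: cycle 0->1->0, total (-9) + (-2), length 2.
Answer: λ = -11/2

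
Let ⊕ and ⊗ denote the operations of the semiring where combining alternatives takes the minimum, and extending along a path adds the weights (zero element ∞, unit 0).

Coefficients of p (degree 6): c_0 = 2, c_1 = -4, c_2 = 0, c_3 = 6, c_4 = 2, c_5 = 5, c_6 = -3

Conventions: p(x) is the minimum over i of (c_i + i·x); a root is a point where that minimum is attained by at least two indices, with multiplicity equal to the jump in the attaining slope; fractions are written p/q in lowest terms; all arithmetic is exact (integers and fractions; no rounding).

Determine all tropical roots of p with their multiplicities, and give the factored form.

hull edge (i=0, c=2) to (i=1, c=-4): slope -6, span 1
hull edge (i=1, c=-4) to (i=6, c=-3): slope 1/5, span 5
Factored form: p(x) = -3 ⊗ (x ⊕ (-1/5)) ⊗ (x ⊕ (-1/5)) ⊗ (x ⊕ (-1/5)) ⊗ (x ⊕ (-1/5)) ⊗ (x ⊕ (-1/5)) ⊗ (x ⊕ 6)
Answer: roots = -1/5 (mult 5), 6 (mult 1)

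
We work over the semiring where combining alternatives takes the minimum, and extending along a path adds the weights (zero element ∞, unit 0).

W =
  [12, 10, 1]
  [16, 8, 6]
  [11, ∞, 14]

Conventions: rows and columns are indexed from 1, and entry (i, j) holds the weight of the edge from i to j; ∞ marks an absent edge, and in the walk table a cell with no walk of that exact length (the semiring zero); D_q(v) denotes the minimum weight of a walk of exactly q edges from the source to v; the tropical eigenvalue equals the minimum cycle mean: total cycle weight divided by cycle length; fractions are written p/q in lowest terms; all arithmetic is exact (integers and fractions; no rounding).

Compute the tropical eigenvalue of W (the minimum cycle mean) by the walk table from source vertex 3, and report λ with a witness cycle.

q=0: [∞, ∞, 0]
q=1: [11, ∞, 14]
q=2: [23, 21, 12]
q=3: [23, 29, 24]
Optimal cycle mean attained by: cycle 1->3->1, total 1 + 11, length 2.
Answer: λ = 6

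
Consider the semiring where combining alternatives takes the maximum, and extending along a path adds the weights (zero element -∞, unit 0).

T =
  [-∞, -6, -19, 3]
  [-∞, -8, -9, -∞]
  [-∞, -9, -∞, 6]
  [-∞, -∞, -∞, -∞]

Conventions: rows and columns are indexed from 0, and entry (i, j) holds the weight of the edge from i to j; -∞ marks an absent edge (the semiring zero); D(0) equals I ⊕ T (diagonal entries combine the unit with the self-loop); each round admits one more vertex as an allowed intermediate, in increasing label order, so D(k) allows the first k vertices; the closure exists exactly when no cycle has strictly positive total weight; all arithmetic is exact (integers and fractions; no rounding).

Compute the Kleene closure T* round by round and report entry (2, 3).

D(0):
  [0, -6, -19, 3]
  [-∞, 0, -9, -∞]
  [-∞, -9, 0, 6]
  [-∞, -∞, -∞, 0]
D(1):
  [0, -6, -19, 3]
  [-∞, 0, -9, -∞]
  [-∞, -9, 0, 6]
  [-∞, -∞, -∞, 0]
D(2):
  [0, -6, -15, 3]
  [-∞, 0, -9, -∞]
  [-∞, -9, 0, 6]
  [-∞, -∞, -∞, 0]
D(3):
  [0, -6, -15, 3]
  [-∞, 0, -9, -3]
  [-∞, -9, 0, 6]
  [-∞, -∞, -∞, 0]
D(4):
  [0, -6, -15, 3]
  [-∞, 0, -9, -3]
  [-∞, -9, 0, 6]
  [-∞, -∞, -∞, 0]
Answer: T*[2][3] = 6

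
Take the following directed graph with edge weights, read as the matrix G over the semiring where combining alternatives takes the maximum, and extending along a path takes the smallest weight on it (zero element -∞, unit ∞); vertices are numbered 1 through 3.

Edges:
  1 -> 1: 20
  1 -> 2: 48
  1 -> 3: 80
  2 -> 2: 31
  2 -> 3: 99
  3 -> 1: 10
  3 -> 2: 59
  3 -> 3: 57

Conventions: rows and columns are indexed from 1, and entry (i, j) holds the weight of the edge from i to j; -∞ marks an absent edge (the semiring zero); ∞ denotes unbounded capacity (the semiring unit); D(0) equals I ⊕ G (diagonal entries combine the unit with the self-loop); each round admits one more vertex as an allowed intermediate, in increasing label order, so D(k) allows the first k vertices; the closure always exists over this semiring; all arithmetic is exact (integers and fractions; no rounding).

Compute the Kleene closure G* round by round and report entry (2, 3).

D(0):
  [∞, 48, 80]
  [-∞, ∞, 99]
  [10, 59, ∞]
D(1):
  [∞, 48, 80]
  [-∞, ∞, 99]
  [10, 59, ∞]
D(2):
  [∞, 48, 80]
  [-∞, ∞, 99]
  [10, 59, ∞]
D(3):
  [∞, 59, 80]
  [10, ∞, 99]
  [10, 59, ∞]
Answer: G*[2][3] = 99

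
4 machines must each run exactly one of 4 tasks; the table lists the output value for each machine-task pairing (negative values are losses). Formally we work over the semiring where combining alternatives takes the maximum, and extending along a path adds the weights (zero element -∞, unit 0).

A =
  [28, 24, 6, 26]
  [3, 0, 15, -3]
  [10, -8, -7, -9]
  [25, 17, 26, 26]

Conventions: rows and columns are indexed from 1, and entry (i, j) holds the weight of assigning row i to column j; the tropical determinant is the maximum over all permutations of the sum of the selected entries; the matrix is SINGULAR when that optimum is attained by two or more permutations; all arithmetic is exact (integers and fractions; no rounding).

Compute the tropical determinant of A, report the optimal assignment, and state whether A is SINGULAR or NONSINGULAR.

σ = (1, 2, 3, 4): 28 + 0 + (-7) + 26 = 47
σ = (1, 2, 4, 3): 28 + 0 + (-9) + 26 = 45
σ = (1, 3, 2, 4): 28 + 15 + (-8) + 26 = 61
σ = (1, 3, 4, 2): 28 + 15 + (-9) + 17 = 51
σ = (1, 4, 2, 3): 28 + (-3) + (-8) + 26 = 43
σ = (1, 4, 3, 2): 28 + (-3) + (-7) + 17 = 35
σ = (2, 1, 3, 4): 24 + 3 + (-7) + 26 = 46
σ = (2, 1, 4, 3): 24 + 3 + (-9) + 26 = 44
σ = (2, 3, 1, 4): 24 + 15 + 10 + 26 = 75
σ = (2, 3, 4, 1): 24 + 15 + (-9) + 25 = 55
σ = (2, 4, 1, 3): 24 + (-3) + 10 + 26 = 57
σ = (2, 4, 3, 1): 24 + (-3) + (-7) + 25 = 39
σ = (3, 1, 2, 4): 6 + 3 + (-8) + 26 = 27
σ = (3, 1, 4, 2): 6 + 3 + (-9) + 17 = 17
σ = (3, 2, 1, 4): 6 + 0 + 10 + 26 = 42
σ = (3, 2, 4, 1): 6 + 0 + (-9) + 25 = 22
σ = (3, 4, 1, 2): 6 + (-3) + 10 + 17 = 30
σ = (3, 4, 2, 1): 6 + (-3) + (-8) + 25 = 20
σ = (4, 1, 2, 3): 26 + 3 + (-8) + 26 = 47
σ = (4, 1, 3, 2): 26 + 3 + (-7) + 17 = 39
σ = (4, 2, 1, 3): 26 + 0 + 10 + 26 = 62
σ = (4, 2, 3, 1): 26 + 0 + (-7) + 25 = 44
σ = (4, 3, 1, 2): 26 + 15 + 10 + 17 = 68
σ = (4, 3, 2, 1): 26 + 15 + (-8) + 25 = 58
Optimal value attained by: σ = (2, 3, 1, 4).
Answer: det⊕(A) = 75; verdict: NONSINGULAR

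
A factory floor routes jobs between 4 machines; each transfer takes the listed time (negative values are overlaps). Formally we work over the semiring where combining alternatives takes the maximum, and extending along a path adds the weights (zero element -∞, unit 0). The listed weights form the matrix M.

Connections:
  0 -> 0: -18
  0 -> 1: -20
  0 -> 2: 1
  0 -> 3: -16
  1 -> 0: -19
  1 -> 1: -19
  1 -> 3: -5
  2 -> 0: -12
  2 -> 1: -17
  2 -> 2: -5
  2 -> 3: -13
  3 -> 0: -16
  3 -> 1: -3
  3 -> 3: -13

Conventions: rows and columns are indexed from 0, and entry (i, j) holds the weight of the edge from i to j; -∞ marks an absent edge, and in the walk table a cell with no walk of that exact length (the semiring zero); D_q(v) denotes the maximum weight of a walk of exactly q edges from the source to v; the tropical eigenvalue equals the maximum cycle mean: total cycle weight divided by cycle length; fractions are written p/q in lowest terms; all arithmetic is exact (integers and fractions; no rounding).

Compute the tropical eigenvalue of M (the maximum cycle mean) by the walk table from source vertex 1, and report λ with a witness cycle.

q=0: [-∞, 0, -∞, -∞]
q=1: [-19, -19, -∞, -5]
q=2: [-21, -8, -18, -18]
q=3: [-27, -21, -20, -13]
q=4: [-29, -16, -25, -26]
Optimal cycle mean attained by: cycle 1->3->1, total (-5) + (-3), length 2.
Answer: λ = -4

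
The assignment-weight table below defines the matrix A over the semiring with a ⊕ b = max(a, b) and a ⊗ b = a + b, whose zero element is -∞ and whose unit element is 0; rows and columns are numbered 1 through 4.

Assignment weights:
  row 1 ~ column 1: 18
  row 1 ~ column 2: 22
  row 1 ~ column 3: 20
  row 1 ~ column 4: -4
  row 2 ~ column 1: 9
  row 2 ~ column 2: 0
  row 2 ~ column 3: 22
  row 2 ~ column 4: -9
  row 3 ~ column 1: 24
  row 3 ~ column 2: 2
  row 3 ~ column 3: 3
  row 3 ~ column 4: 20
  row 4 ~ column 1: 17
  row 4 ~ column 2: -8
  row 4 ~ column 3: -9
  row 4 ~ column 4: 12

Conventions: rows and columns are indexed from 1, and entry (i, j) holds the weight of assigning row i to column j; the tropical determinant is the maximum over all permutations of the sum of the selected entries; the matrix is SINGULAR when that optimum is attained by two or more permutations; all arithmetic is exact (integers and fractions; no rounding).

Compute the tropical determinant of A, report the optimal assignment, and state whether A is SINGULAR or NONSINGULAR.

σ = (1, 2, 3, 4): 18 + 0 + 3 + 12 = 33
σ = (1, 2, 4, 3): 18 + 0 + 20 + (-9) = 29
σ = (1, 3, 2, 4): 18 + 22 + 2 + 12 = 54
σ = (1, 3, 4, 2): 18 + 22 + 20 + (-8) = 52
σ = (1, 4, 2, 3): 18 + (-9) + 2 + (-9) = 2
σ = (1, 4, 3, 2): 18 + (-9) + 3 + (-8) = 4
σ = (2, 1, 3, 4): 22 + 9 + 3 + 12 = 46
σ = (2, 1, 4, 3): 22 + 9 + 20 + (-9) = 42
σ = (2, 3, 1, 4): 22 + 22 + 24 + 12 = 80
σ = (2, 3, 4, 1): 22 + 22 + 20 + 17 = 81
σ = (2, 4, 1, 3): 22 + (-9) + 24 + (-9) = 28
σ = (2, 4, 3, 1): 22 + (-9) + 3 + 17 = 33
σ = (3, 1, 2, 4): 20 + 9 + 2 + 12 = 43
σ = (3, 1, 4, 2): 20 + 9 + 20 + (-8) = 41
σ = (3, 2, 1, 4): 20 + 0 + 24 + 12 = 56
σ = (3, 2, 4, 1): 20 + 0 + 20 + 17 = 57
σ = (3, 4, 1, 2): 20 + (-9) + 24 + (-8) = 27
σ = (3, 4, 2, 1): 20 + (-9) + 2 + 17 = 30
σ = (4, 1, 2, 3): (-4) + 9 + 2 + (-9) = -2
σ = (4, 1, 3, 2): (-4) + 9 + 3 + (-8) = 0
σ = (4, 2, 1, 3): (-4) + 0 + 24 + (-9) = 11
σ = (4, 2, 3, 1): (-4) + 0 + 3 + 17 = 16
σ = (4, 3, 1, 2): (-4) + 22 + 24 + (-8) = 34
σ = (4, 3, 2, 1): (-4) + 22 + 2 + 17 = 37
Optimal value attained by: σ = (2, 3, 4, 1).
Answer: det⊕(A) = 81; verdict: NONSINGULAR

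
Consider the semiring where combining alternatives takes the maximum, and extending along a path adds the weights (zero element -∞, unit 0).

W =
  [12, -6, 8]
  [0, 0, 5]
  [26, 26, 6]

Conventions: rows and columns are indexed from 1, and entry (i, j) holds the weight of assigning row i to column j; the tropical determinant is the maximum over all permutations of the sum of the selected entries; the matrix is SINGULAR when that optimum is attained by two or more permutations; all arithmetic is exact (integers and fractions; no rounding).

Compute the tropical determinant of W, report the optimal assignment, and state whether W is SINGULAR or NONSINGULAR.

σ = (1, 2, 3): 12 + 0 + 6 = 18
σ = (1, 3, 2): 12 + 5 + 26 = 43
σ = (2, 1, 3): (-6) + 0 + 6 = 0
σ = (2, 3, 1): (-6) + 5 + 26 = 25
σ = (3, 1, 2): 8 + 0 + 26 = 34
σ = (3, 2, 1): 8 + 0 + 26 = 34
Optimal value attained by: σ = (1, 3, 2).
Answer: det⊕(W) = 43; verdict: NONSINGULAR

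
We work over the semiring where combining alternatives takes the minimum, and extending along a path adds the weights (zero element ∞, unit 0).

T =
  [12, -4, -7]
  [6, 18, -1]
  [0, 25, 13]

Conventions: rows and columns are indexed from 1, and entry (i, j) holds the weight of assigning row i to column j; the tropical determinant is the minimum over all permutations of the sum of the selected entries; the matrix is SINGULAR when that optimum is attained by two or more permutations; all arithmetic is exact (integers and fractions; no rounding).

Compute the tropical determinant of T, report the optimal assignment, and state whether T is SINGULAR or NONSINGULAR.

σ = (1, 2, 3): 12 + 18 + 13 = 43
σ = (1, 3, 2): 12 + (-1) + 25 = 36
σ = (2, 1, 3): (-4) + 6 + 13 = 15
σ = (2, 3, 1): (-4) + (-1) + 0 = -5
σ = (3, 1, 2): (-7) + 6 + 25 = 24
σ = (3, 2, 1): (-7) + 18 + 0 = 11
Optimal value attained by: σ = (2, 3, 1).
Answer: det⊕(T) = -5; verdict: NONSINGULAR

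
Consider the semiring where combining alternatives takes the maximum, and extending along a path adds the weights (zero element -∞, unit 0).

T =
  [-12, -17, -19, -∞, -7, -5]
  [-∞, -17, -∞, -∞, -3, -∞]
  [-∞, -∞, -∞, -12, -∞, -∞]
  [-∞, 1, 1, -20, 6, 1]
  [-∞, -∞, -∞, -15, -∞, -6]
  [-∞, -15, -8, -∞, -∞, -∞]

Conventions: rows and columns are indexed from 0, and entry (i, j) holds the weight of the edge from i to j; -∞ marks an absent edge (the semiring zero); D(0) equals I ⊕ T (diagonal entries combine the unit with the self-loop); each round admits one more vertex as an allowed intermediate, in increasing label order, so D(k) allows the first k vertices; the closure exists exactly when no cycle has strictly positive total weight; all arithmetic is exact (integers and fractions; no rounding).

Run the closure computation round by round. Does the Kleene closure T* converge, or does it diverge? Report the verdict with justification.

D(0):
  [0, -17, -19, -∞, -7, -5]
  [-∞, 0, -∞, -∞, -3, -∞]
  [-∞, -∞, 0, -12, -∞, -∞]
  [-∞, 1, 1, 0, 6, 1]
  [-∞, -∞, -∞, -15, 0, -6]
  [-∞, -15, -8, -∞, -∞, 0]
D(1):
  [0, -17, -19, -∞, -7, -5]
  [-∞, 0, -∞, -∞, -3, -∞]
  [-∞, -∞, 0, -12, -∞, -∞]
  [-∞, 1, 1, 0, 6, 1]
  [-∞, -∞, -∞, -15, 0, -6]
  [-∞, -15, -8, -∞, -∞, 0]
D(2):
  [0, -17, -19, -∞, -7, -5]
  [-∞, 0, -∞, -∞, -3, -∞]
  [-∞, -∞, 0, -12, -∞, -∞]
  [-∞, 1, 1, 0, 6, 1]
  [-∞, -∞, -∞, -15, 0, -6]
  [-∞, -15, -8, -∞, -18, 0]
D(3):
  [0, -17, -19, -31, -7, -5]
  [-∞, 0, -∞, -∞, -3, -∞]
  [-∞, -∞, 0, -12, -∞, -∞]
  [-∞, 1, 1, 0, 6, 1]
  [-∞, -∞, -∞, -15, 0, -6]
  [-∞, -15, -8, -20, -18, 0]
D(4):
  [0, -17, -19, -31, -7, -5]
  [-∞, 0, -∞, -∞, -3, -∞]
  [-∞, -11, 0, -12, -6, -11]
  [-∞, 1, 1, 0, 6, 1]
  [-∞, -14, -14, -15, 0, -6]
  [-∞, -15, -8, -20, -14, 0]
D(5):
  [0, -17, -19, -22, -7, -5]
  [-∞, 0, -17, -18, -3, -9]
  [-∞, -11, 0, -12, -6, -11]
  [-∞, 1, 1, 0, 6, 1]
  [-∞, -14, -14, -15, 0, -6]
  [-∞, -15, -8, -20, -14, 0]
D(6):
  [0, -17, -13, -22, -7, -5]
  [-∞, 0, -17, -18, -3, -9]
  [-∞, -11, 0, -12, -6, -11]
  [-∞, 1, 1, 0, 6, 1]
  [-∞, -14, -14, -15, 0, -6]
  [-∞, -15, -8, -20, -14, 0]
Key observation: every diagonal entry stays at the unit through all rounds, so no improving cycle exists.
Answer: CONVERGES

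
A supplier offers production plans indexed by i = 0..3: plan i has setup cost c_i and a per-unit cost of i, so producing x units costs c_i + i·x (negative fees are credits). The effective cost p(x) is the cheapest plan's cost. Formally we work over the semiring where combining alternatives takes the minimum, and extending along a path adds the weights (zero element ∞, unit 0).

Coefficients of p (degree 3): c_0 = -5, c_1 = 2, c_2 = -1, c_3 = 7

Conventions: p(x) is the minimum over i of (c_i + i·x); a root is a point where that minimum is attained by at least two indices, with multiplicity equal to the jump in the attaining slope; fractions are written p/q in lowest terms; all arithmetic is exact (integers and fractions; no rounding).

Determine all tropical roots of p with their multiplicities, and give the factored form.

hull edge (i=0, c=-5) to (i=2, c=-1): slope 2, span 2
hull edge (i=2, c=-1) to (i=3, c=7): slope 8, span 1
Factored form: p(x) = 7 ⊗ (x ⊕ (-8)) ⊗ (x ⊕ (-2)) ⊗ (x ⊕ (-2))
Answer: roots = -8 (mult 1), -2 (mult 2)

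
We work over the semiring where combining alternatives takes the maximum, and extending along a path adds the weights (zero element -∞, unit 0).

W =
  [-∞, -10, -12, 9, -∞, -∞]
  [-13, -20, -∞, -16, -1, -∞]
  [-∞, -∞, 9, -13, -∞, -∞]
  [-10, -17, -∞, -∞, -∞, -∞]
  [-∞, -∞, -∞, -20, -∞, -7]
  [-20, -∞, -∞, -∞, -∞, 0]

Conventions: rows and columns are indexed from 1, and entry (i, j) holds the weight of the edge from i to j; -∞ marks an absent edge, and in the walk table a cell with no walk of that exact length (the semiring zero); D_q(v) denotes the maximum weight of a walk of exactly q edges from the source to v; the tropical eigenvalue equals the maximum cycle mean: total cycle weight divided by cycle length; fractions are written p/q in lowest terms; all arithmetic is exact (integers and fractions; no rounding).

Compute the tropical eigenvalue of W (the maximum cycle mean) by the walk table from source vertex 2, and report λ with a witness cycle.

q=0: [-∞, 0, -∞, -∞, -∞, -∞]
q=1: [-13, -20, -∞, -16, -1, -∞]
q=2: [-26, -23, -25, -4, -21, -8]
q=3: [-14, -21, -16, -17, -24, -8]
q=4: [-27, -24, -7, -5, -22, -8]
q=5: [-15, -22, 2, -18, -25, -8]
q=6: [-28, -25, 11, -6, -23, -8]
Optimal cycle mean attained by: cycle 3->3, total 9, length 1.
Answer: λ = 9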